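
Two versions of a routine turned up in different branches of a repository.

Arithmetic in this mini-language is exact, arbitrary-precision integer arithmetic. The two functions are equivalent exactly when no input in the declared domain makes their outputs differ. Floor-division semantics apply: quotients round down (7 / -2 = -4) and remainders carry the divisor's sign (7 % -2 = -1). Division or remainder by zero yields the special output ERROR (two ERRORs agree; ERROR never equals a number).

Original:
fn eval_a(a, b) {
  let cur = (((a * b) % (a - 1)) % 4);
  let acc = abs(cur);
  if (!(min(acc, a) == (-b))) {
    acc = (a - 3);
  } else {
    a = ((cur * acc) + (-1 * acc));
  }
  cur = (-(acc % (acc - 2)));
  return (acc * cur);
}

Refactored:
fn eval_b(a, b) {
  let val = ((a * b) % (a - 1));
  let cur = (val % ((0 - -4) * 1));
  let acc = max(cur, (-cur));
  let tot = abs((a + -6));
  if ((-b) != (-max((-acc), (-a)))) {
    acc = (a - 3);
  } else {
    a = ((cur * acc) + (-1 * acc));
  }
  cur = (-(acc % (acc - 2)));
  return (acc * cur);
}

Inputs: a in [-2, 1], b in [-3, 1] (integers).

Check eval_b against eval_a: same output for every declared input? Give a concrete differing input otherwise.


Changes here: min/max/abs usage differs; also arithmetic usage differs; also comparison usage differs; also constant usage differs; also boolean connective usage differs; also statement counts differ; also local variable names differ; the full 20-point sweep finds no disagreement.
verdict: equivalent


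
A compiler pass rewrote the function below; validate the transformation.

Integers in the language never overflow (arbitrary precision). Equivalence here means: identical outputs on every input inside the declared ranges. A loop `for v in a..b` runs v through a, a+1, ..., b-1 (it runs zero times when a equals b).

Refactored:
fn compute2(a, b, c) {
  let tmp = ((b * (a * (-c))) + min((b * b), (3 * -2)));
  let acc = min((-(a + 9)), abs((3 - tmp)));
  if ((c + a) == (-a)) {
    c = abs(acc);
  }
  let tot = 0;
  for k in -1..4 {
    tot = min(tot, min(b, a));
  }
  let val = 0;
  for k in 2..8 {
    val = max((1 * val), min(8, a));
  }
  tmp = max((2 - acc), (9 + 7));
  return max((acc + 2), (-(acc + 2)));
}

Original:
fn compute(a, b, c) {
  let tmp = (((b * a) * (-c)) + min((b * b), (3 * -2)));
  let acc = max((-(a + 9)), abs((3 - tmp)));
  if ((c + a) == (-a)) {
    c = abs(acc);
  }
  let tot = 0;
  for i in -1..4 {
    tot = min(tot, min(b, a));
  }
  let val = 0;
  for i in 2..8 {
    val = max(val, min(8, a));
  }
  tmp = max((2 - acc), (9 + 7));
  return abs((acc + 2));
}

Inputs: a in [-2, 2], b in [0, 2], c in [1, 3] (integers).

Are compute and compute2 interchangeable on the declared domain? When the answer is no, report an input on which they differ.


On input a=-2, b=0, c=1, compute returns 11 while compute2 returns 5.
verdict: not equivalent; witness: a=-2, b=0, c=1


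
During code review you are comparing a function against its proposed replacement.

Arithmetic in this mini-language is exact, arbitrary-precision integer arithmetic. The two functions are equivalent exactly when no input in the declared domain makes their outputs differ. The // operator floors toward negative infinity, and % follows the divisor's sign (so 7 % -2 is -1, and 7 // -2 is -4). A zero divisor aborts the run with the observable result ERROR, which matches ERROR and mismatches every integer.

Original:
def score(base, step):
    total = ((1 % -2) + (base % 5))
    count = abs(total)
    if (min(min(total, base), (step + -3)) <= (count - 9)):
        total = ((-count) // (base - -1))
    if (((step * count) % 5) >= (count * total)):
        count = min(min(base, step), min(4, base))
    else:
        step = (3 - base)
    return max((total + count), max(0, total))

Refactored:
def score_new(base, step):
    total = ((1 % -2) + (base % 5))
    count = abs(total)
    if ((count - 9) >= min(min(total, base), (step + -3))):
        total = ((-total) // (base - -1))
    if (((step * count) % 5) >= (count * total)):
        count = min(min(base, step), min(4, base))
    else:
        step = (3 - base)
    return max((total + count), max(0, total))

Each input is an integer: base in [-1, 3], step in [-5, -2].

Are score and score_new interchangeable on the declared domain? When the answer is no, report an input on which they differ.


The rewrite breaks on base=0, step=-5, where the results are 0 and 2.
score: total becomes -1; next count becomes 1; next (min(min(total, base), (step + -3)) <= (count - 9)) evaluates to true; next total becomes -1; next (((step * count) % 5) >= (count * total)) evaluates to true; next count becomes -5; next final value 0
score_new: total becomes -1; next count becomes 1; next ((count - 9) >= min(min(total, base), (step + -3))) evaluates to true; next total becomes 1; next (((step * count) % 5) >= (count * total)) evaluates to false; next step becomes 3; next final value 2
verdict: not equivalent; witness: base=0, step=-5


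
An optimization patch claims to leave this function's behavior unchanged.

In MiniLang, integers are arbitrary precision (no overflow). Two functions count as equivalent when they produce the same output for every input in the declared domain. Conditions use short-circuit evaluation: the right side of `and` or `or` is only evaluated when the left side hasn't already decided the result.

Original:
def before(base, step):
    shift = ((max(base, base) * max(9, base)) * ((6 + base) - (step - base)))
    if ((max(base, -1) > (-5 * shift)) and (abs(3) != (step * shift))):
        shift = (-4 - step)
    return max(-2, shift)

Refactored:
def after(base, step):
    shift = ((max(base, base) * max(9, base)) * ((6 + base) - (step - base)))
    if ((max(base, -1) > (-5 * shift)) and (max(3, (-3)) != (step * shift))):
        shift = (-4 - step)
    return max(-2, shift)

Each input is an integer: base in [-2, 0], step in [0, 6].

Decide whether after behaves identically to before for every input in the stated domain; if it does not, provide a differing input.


The two are interchangeable: min/max/abs usage differs; also constant usage differs, and every declared input agrees.
As a probe, take base=-2, step=1: before runs shift = -18; ((max(base, -1) > (-5 * shift)) and (abs(3) != (step * shift))) -> false; return -2; after runs shift = -18; ((max(base, -1) > (-5 * shift)) and (max(3, (-3)) != (step * shift))) -> false; return -2; both end at -2.
Every one of the 21 inputs gives matching results.
verdict: equivalent


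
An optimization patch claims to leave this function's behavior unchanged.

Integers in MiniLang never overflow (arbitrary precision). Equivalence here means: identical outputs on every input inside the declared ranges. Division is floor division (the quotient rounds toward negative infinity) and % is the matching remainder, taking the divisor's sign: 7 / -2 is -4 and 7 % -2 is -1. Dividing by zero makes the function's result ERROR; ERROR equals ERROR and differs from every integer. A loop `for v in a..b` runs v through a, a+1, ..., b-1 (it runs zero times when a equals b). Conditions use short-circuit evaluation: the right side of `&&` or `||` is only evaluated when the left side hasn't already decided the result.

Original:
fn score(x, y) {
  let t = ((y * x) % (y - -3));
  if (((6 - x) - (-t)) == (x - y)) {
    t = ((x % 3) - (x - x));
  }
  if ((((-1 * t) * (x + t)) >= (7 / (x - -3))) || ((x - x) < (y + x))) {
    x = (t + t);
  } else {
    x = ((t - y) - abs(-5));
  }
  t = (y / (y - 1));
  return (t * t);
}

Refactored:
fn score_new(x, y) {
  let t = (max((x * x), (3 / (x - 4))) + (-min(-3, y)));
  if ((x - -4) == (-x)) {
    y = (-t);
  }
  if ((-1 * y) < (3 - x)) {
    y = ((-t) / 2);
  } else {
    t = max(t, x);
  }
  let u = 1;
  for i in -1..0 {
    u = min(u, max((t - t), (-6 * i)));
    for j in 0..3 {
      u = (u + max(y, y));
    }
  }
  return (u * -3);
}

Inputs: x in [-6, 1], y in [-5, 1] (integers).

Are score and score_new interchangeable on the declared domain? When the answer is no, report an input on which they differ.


Input x=-6, y=-5: 0 from score versus 186 from score_new.
verdict: not equivalent; witness: x=-6, y=-5


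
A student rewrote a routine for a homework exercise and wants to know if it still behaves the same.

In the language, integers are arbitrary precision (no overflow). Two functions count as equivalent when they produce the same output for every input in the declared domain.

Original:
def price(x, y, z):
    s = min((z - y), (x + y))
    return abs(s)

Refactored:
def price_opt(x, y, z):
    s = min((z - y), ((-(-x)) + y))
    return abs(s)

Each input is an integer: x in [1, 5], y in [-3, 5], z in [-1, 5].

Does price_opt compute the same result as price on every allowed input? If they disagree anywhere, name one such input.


Changes here: same computation, different form; the full 315-point sweep finds no disagreement.
verdict: equivalent


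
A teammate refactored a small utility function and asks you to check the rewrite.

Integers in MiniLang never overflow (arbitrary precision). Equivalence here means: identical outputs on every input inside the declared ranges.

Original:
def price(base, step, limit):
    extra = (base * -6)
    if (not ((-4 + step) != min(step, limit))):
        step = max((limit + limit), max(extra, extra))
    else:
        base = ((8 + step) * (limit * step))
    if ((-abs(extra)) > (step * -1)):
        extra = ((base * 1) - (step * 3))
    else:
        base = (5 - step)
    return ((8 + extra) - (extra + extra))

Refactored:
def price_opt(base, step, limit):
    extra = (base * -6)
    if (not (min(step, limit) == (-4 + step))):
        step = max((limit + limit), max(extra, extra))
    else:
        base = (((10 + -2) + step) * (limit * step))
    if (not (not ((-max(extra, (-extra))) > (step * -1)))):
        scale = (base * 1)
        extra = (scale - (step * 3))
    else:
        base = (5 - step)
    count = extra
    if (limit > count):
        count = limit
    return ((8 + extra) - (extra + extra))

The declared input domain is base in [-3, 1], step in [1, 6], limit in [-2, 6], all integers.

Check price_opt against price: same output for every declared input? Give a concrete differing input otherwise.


The rewrite breaks on base=-1, step=1, limit=4, where the results are 2 and 33.
price: extra = 6; (not ((-4 + step) != min(step, limit))) -> false; base = 36; ((-abs(extra)) > (step * -1)) -> false; base = 4; return 2
price_opt: extra = 6; (not (min(step, limit) == (-4 + step))) -> true; step = 8; (not (not ((-max(extra, (-extra))) > (step * -1)))) -> true; scale = -1; extra = -25; count = -25; (limit > count) -> true; count = 4; return 33
verdict: not equivalent; witness: base=-1, step=1, limit=4


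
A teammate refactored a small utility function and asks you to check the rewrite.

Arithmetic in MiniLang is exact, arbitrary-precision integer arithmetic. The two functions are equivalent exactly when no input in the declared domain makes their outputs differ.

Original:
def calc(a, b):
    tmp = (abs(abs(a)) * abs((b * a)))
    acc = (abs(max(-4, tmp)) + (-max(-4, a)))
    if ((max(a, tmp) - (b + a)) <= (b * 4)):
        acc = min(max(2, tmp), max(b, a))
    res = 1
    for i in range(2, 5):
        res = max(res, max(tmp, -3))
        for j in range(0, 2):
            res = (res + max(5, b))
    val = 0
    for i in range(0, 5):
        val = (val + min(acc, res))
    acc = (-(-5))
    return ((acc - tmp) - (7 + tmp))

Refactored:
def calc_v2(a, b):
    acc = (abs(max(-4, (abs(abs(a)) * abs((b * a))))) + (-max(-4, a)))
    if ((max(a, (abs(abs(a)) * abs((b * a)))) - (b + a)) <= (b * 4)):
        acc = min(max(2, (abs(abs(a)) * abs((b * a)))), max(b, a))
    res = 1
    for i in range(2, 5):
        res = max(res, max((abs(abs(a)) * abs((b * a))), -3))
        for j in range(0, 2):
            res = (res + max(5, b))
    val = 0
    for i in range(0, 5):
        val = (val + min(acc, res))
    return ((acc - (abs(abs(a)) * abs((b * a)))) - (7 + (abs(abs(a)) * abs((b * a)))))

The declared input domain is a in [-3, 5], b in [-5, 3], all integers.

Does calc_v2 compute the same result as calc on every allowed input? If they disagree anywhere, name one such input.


Not equivalent: a=-3, b=-5 separates them (-92 vs -49).
calc: tmp=45, then acc=48, then ((max(a, tmp) - (b + a)) <= (b * 4)) is false, then res=1, then (i=2), then res=45, then (j=0), then res=50, then (j=1), then res=55, then (i=3), then res=55, then (j=0), then res=60, then (j=1), then res=65, then (i=4), then res=65, then (j=0), then res=70, then (j=1), then res=75, then val=0, then (i=0), then val=48, then (i=1), then val=96, then (i=2), then val=144, then (i=3), then val=192, then (i=4), then val=240, then acc=5, then returns -92
calc_v2: acc=48, then ((max(a, (abs(abs(a)) * abs((b * a)))) - (b + a)) <= (b * 4)) is false, then res=1, then (i=2), then res=45, then (j=0), then res=50, then (j=1), then res=55, then (i=3), then res=55, then (j=0), then res=60, then (j=1), then res=65, then (i=4), then res=65, then (j=0), then res=70, then (j=1), then res=75, then val=0, then (i=0), then val=48, then (i=1), then val=96, then (i=2), then val=144, then (i=3), then val=192, then (i=4), then val=240, then returns -49
verdict: not equivalent; witness: a=-3, b=-5


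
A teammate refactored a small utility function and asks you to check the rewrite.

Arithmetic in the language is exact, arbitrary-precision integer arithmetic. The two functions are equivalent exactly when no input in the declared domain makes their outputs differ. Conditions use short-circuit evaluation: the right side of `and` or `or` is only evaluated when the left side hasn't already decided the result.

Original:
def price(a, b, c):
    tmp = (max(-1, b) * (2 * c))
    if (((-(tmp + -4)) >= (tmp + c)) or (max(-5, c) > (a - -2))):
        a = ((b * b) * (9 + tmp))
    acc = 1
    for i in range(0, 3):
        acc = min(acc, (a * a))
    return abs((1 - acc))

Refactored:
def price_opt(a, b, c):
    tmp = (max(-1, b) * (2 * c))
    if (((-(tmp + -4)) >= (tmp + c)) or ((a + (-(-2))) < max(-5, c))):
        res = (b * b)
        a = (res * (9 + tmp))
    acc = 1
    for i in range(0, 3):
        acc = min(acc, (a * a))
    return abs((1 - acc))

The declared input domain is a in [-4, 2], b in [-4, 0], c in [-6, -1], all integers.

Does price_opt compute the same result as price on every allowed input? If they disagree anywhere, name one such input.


Behavior is preserved: although arithmetic usage differs, and comparison usage differs, and statement counts differ, and local variable names differ, the outputs never diverge.
One worked example (a=2, b=-4, c=-2) — price: tmp := 4 | (((-(tmp + -4)) >= (tmp + c)) or (max(-5, c) > (a - -2))): false | acc := 1 | iter i=0: | acc := 1 | iter i=1: | acc := 1 | iter i=2: | acc := 1 | result 0; price_opt: tmp := 4 | (((-(tmp + -4)) >= (tmp + c)) or ((a + (-(-2))) < max(-5, c))): false | acc := 1 | iter i=0: | acc := 1 | iter i=1: | acc := 1 | iter i=2: | acc := 1 | result 0; agreement on 0.
Sweeping the whole domain (210 inputs) finds no disagreement.
verdict: equivalent


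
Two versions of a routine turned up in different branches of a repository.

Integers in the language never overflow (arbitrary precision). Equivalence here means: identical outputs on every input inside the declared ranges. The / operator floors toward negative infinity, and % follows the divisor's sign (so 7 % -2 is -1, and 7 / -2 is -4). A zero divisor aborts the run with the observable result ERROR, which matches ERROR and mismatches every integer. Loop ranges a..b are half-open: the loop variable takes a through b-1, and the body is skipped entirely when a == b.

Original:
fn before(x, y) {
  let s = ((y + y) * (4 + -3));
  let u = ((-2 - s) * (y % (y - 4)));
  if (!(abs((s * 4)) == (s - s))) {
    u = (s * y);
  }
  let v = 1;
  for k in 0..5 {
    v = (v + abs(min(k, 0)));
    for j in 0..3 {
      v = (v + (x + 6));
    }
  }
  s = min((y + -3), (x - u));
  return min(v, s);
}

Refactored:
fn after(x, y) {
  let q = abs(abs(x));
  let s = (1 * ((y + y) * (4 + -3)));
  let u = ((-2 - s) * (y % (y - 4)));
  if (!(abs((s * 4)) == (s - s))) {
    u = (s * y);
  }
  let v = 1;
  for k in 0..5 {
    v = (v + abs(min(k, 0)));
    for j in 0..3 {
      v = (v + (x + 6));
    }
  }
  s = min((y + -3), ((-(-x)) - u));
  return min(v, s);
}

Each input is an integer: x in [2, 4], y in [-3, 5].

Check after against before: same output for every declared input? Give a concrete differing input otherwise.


Behavior is preserved: although arithmetic usage differs; min/max/abs usage differs; local variable names differ; statement counts differ; constant usage differs, the outputs never diverge.
Spot check at x=3, y=2 — before: s = 4; u = 0; (!(abs((s * 4)) == (s - s))) -> true; u = 8; v = 1; [k=0]; v = 1; [j=0]; v = 10; [j=1]; v = 19; [j=2]; v = 28; [k=1]; v = 28; [j=0]; v = 37; [j=1]; v = 46; [j=2]; v = 55; [k=2]; v = 55; [j=0]; v = 64; [j=1]; v = 73; [j=2]; v = 82; [k=3]; v = 82; [j=0]; v = 91; [j=1]; v = 100; [j=2]; v = 109; [k=4]; v = 109; [j=0]; v = 118; [j=1]; v = 127; [j=2]; v = 136; s = -5; return -5. after: q = 3; s = 4; u = 0; (!(abs((s * 4)) == (s - s))) -> true; u = 8; v = 1; [k=0]; v = 1; [j=0]; v = 10; [j=1]; v = 19; [j=2]; v = 28; [k=1]; v = 28; [j=0]; v = 37; [j=1]; v = 46; [j=2]; v = 55; [k=2]; v = 55; [j=0]; v = 64; [j=1]; v = 73; [j=2]; v = 82; [k=3]; v = 82; [j=0]; v = 91; [j=1]; v = 100; [j=2]; v = 109; [k=4]; v = 109; [j=0]; v = 118; [j=1]; v = 127; [j=2]; v = 136; s = -5; return -5. Both give -5.
Across all 27 domain points the two functions coincide.
verdict: equivalent


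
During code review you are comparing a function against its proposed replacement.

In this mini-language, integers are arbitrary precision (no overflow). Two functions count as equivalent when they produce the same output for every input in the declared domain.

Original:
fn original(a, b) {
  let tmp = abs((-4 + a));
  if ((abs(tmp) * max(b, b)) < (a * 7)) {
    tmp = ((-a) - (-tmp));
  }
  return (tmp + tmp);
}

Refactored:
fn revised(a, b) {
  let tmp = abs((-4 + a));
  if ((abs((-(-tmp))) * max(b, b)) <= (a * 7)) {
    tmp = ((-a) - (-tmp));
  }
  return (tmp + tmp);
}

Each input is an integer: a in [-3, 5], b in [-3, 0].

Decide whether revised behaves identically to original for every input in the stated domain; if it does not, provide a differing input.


Input a=-3, b=-3: 14 from original versus 20 from revised.
verdict: not equivalent; witness: a=-3, b=-3


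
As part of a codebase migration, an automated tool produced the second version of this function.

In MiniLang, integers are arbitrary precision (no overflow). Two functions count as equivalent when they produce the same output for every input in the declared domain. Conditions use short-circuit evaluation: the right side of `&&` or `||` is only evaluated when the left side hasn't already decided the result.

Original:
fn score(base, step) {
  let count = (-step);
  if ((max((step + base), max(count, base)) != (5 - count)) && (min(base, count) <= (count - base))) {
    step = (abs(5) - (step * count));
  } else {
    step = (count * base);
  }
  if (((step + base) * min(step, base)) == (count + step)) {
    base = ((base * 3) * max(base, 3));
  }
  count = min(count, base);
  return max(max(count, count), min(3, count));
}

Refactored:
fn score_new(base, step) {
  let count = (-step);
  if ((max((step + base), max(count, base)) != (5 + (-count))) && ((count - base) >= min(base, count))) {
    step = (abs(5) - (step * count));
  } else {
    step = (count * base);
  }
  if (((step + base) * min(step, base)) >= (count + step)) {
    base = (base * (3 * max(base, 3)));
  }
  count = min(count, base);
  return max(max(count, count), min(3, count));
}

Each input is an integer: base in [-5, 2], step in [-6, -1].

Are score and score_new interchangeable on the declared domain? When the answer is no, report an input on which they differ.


Evaluate both at base=2, step=-6.
score: count=6, then ((max((step + base), max(count, base)) != (5 - count)) && (min(base, count) <= (count - base))) is true, then step=41, then (((step + base) * min(step, base)) == (count + step)) is false, then count=2, then returns 2
score_new: count=6, then ((max((step + base), max(count, base)) != (5 + (-count))) && ((count - base) >= min(base, count))) is true, then step=41, then (((step + base) * min(step, base)) >= (count + step)) is true, then base=18, then count=6, then returns 6
2 against 6: the behavior changed.
verdict: not equivalent; witness: base=2, step=-6


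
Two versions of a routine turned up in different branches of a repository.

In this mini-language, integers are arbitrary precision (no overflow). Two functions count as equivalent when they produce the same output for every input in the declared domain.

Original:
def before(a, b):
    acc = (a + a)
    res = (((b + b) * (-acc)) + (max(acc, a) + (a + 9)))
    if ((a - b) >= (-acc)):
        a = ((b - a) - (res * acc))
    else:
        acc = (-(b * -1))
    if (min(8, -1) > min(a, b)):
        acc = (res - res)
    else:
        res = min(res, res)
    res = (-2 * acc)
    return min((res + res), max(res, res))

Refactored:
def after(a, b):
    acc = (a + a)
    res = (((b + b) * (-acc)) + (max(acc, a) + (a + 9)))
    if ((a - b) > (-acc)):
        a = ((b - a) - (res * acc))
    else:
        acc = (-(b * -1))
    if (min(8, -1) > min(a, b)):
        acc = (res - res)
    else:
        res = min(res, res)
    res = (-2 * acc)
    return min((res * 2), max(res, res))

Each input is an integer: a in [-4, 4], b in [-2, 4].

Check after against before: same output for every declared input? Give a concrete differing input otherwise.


Input a=1, b=3: -8 from before versus -12 from after.
verdict: not equivalent; witness: a=1, b=3


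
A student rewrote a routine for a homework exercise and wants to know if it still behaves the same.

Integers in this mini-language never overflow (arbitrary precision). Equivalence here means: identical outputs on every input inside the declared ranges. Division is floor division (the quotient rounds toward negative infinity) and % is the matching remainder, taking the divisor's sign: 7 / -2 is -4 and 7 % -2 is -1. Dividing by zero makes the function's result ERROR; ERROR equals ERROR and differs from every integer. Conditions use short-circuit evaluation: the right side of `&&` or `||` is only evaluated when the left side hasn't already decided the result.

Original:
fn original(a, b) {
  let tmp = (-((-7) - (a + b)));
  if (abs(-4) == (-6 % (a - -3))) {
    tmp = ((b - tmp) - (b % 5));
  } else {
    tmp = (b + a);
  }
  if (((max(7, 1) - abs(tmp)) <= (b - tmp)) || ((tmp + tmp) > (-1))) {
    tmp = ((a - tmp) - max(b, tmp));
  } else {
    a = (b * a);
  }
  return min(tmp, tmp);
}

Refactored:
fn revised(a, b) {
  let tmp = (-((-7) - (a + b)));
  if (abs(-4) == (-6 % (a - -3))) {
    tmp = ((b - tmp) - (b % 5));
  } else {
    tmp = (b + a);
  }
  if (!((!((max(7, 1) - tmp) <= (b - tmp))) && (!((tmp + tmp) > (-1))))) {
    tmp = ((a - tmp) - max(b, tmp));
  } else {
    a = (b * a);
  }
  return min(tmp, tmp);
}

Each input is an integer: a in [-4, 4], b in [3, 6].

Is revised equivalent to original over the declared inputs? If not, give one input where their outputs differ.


There is a counterexample at a=2, b=3: 11 on one side, -12 on the other.
original: tmp = 12; (abs(-4) == (-6 % (a - -3))) -> true; tmp = -12; (((max(7, 1) - abs(tmp)) <= (b - tmp)) || ((tmp + tmp) > (-1))) -> true; tmp = 11; return 11
revised: tmp = 12; (abs(-4) == (-6 % (a - -3))) -> true; tmp = -12; (!((!((max(7, 1) - tmp) <= (b - tmp))) && (!((tmp + tmp) > (-1))))) -> false; a = 6; return -12
verdict: not equivalent; witness: a=2, b=3


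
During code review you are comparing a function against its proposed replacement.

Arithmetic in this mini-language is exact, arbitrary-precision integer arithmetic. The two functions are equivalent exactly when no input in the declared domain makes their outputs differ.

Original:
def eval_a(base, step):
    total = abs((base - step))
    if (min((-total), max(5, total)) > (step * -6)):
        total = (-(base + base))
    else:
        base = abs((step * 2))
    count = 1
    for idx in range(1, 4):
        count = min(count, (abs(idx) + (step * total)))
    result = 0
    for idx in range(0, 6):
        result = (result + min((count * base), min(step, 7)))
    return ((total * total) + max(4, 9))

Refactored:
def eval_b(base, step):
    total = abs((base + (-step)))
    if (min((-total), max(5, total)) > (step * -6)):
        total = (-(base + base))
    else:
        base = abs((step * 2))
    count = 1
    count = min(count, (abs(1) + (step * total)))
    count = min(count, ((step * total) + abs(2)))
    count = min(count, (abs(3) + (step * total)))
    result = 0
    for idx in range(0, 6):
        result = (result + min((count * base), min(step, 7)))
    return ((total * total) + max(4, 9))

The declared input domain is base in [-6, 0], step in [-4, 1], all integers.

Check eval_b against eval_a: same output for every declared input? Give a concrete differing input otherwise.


This is a faithful refactor — statement counts differ; min/max/abs usage differs; loop structure differs; arithmetic usage differs; constant usage differs, but the computed results match everywhere.
Spot check at base=-4, step=-3 — eval_a: total=1, then (min((-total), max(5, total)) > (step * -6)) is false, then base=6, then count=1, then (idx=1), then count=-2, then (idx=2), then count=-2, then (idx=3), then count=-2, then result=0, then (idx=0), then result=-12, then (idx=1), then result=-24, then (idx=2), then result=-36, then (idx=3), then result=-48, then (idx=4), then result=-60, then (idx=5), then result=-72, then returns 10. eval_b: total=1, then (min((-total), max(5, total)) > (step * -6)) is false, then base=6, then count=1, then count=-2, then count=-2, then count=-2, then result=0, then (idx=0), then result=-12, then (idx=1), then result=-24, then (idx=2), then result=-36, then (idx=3), then result=-48, then (idx=4), then result=-60, then (idx=5), then result=-72, then returns 10. Both give 10.
An exhaustive pass over the 42 declared inputs shows identical outputs.
verdict: equivalent


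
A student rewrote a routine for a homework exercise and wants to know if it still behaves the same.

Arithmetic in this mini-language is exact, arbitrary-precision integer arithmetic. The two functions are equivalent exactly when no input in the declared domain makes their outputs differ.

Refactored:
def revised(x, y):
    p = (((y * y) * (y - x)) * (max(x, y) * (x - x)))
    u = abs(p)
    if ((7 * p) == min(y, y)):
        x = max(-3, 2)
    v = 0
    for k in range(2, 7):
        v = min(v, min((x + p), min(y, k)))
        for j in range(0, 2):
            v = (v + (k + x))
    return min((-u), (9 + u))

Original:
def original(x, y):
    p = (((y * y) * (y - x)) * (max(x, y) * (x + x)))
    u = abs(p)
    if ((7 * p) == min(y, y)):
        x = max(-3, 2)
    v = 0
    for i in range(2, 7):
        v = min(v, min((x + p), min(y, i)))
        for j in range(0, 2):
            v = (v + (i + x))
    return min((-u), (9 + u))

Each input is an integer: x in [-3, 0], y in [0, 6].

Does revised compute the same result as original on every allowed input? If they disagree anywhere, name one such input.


Input x=-3, y=1: -24 from original versus 0 from revised.
verdict: not equivalent; witness: x=-3, y=1


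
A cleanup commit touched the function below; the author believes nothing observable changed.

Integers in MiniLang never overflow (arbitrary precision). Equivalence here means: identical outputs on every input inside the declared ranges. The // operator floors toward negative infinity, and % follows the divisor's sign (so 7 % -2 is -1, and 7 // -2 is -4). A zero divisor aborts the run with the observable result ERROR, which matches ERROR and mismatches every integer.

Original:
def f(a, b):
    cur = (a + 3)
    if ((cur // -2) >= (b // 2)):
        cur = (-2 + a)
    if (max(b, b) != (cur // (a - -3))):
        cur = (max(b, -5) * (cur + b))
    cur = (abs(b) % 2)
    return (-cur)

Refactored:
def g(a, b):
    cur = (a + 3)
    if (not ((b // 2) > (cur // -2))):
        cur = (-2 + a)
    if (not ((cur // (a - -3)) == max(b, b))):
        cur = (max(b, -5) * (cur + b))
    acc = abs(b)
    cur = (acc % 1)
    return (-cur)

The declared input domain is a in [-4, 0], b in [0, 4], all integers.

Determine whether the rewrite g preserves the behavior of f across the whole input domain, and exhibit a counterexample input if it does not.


There is a counterexample at a=-4, b=1: -1 on one side, 0 on the other.
f: cur = -1; ((cur // -2) >= (b // 2)) -> true; cur = -6; (max(b, b) != (cur // (a - -3))) -> true; cur = -5; cur = 1; return -1
g: cur = -1; (not ((b // 2) > (cur // -2))) -> true; cur = -6; (not ((cur // (a - -3)) == max(b, b))) -> true; cur = -5; acc = 1; cur = 0; return 0
verdict: not equivalent; witness: a=-4, b=1


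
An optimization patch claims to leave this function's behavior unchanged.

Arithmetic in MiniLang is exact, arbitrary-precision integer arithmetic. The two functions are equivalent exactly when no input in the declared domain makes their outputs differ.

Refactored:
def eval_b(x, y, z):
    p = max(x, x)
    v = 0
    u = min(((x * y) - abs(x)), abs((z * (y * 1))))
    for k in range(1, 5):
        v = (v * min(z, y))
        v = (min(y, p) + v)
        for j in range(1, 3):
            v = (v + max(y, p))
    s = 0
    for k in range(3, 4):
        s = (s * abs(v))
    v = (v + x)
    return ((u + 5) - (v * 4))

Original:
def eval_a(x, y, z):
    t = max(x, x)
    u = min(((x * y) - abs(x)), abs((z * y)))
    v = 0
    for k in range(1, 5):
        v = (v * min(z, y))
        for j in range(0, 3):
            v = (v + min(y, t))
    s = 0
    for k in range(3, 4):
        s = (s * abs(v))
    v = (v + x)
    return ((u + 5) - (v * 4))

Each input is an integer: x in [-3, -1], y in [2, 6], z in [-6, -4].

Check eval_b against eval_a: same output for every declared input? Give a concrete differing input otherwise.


x=-3, y=2, z=-6 yields -6652 from eval_a but 748 from eval_b.
verdict: not equivalent; witness: x=-3, y=2, z=-6


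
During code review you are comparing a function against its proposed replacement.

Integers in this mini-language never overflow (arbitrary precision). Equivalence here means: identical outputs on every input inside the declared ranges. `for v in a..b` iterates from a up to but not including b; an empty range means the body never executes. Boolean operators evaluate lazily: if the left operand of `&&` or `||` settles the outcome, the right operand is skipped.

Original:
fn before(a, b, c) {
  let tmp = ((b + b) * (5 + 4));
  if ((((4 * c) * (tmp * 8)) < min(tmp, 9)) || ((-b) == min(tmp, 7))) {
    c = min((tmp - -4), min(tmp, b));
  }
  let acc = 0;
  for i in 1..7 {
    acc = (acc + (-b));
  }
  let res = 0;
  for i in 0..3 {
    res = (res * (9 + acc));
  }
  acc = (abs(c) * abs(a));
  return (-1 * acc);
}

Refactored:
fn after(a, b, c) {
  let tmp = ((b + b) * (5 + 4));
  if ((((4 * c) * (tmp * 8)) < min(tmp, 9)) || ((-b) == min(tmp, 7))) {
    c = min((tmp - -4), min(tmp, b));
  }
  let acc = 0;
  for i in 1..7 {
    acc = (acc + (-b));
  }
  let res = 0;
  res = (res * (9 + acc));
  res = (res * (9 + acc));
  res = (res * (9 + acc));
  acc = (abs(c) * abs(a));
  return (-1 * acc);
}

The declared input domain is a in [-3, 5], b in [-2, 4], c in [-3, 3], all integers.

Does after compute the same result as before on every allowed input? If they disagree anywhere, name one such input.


The two are interchangeable: loop structure differs, and statement counts differ, and constant usage differs, and arithmetic usage differs, and every declared input agrees.
Tracing a=4, b=-1, c=-2: before: tmp=-18, then ((((4 * c) * (tmp * 8)) < min(tmp, 9)) || ((-b) == min(tmp, 7))) is false, then acc=0, then (i=1), then acc=1, then (i=2), then acc=2, then (i=3), then acc=3, then (i=4), then acc=4, then (i=5), then acc=5, then (i=6), then acc=6, then res=0, then (i=0), then res=0, then (i=1), then res=0, then (i=2), then res=0, then acc=8, then returns -8 | after: tmp=-18, then ((((4 * c) * (tmp * 8)) < min(tmp, 9)) || ((-b) == min(tmp, 7))) is false, then acc=0, then (i=1), then acc=1, then (i=2), then acc=2, then (i=3), then acc=3, then (i=4), then acc=4, then (i=5), then acc=5, then (i=6), then acc=6, then res=0, then res=0, then res=0, then res=0, then acc=8, then returns -8 — matching result -8.
Every one of the 441 inputs gives matching results.
verdict: equivalent


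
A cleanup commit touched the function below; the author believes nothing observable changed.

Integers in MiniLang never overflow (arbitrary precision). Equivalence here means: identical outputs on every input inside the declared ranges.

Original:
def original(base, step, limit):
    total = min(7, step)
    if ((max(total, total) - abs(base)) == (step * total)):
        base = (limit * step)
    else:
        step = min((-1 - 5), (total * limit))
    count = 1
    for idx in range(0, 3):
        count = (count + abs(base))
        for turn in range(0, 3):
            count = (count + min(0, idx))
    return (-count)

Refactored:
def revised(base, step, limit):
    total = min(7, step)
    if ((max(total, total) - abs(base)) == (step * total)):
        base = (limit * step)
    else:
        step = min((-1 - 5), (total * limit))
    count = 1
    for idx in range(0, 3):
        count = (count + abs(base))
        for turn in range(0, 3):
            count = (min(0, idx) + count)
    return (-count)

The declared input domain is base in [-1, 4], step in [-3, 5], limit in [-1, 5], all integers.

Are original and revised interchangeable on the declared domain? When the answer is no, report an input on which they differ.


Differences: same computation, different form — yet all 378 inputs agree.
verdict: equivalent


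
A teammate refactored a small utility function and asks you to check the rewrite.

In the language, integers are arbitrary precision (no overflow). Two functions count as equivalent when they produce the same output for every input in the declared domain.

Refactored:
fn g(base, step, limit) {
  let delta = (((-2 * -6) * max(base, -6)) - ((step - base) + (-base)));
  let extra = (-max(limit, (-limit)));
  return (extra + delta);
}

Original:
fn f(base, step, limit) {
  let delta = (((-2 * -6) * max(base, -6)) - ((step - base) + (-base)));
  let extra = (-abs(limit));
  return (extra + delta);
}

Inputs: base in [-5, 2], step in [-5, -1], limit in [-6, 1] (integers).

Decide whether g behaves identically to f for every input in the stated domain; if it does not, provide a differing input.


Differences: min/max/abs usage differs — yet all 320 inputs agree.
verdict: equivalent


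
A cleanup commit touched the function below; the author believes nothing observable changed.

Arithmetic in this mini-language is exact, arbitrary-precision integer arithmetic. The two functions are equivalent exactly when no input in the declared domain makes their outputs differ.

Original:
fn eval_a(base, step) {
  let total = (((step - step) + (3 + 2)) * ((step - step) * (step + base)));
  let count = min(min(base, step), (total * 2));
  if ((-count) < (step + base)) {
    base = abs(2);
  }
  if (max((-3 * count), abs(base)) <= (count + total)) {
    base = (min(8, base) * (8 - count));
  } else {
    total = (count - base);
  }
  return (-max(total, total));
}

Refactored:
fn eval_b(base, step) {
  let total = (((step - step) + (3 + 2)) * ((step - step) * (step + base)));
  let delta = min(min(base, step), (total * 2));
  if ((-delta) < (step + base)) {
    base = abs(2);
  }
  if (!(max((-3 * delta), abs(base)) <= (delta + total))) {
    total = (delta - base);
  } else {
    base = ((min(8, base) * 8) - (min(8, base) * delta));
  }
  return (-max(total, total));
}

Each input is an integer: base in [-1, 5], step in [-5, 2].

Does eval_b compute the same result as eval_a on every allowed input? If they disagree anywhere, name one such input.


Behavior is preserved: although min/max/abs usage differs; and constant usage differs; and local variable names differ; and arithmetic usage differs; and boolean connective usage differs, the outputs never diverge.
As a probe, take base=3, step=-1: eval_a runs total = 0; count = -1; ((-count) < (step + base)) -> true; base = 2; (max((-3 * count), abs(base)) <= (count + total)) -> false; total = -3; return 3; eval_b runs total = 0; delta = -1; ((-delta) < (step + base)) -> true; base = 2; (!(max((-3 * delta), abs(base)) <= (delta + total))) -> true; total = -3; return 3; both end at 3.
Across all 56 domain points the two functions coincide.
verdict: equivalent


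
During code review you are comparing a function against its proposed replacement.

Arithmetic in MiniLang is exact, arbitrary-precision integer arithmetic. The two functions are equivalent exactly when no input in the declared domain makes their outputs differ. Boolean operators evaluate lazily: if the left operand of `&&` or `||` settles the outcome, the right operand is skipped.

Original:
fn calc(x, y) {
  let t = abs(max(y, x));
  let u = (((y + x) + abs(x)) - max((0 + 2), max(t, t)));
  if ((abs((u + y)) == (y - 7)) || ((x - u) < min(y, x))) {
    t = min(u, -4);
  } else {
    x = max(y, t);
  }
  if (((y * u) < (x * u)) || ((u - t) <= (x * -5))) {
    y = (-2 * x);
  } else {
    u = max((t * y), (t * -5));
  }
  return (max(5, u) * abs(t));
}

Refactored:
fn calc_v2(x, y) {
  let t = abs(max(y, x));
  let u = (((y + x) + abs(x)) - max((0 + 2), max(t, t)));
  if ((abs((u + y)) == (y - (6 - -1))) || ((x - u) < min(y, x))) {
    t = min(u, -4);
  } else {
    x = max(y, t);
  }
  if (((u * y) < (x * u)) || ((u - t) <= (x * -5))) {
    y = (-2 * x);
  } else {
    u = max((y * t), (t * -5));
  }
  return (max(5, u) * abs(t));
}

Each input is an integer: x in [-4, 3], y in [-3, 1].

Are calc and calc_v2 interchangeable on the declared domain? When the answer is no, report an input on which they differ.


Reading the diff, among the changes: constant usage differs, arithmetic usage differs.
Tracing x=-1, y=-2: calc: t=1, then u=-4, then ((abs((u + y)) == (y - 7)) || ((x - u) < min(y, x))) is false, then x=1, then (((y * u) < (x * u)) || ((u - t) <= (x * -5))) is true, then y=-2, then returns 5 | calc_v2: t=1, then u=-4, then ((abs((u + y)) == (y - (6 - -1))) || ((x - u) < min(y, x))) is false, then x=1, then (((u * y) < (x * u)) || ((u - t) <= (x * -5))) is true, then y=-2, then returns 5 — matching result 5.
Checked all 40 inputs in the declared domain: the outputs agree on every one.
verdict: equivalent


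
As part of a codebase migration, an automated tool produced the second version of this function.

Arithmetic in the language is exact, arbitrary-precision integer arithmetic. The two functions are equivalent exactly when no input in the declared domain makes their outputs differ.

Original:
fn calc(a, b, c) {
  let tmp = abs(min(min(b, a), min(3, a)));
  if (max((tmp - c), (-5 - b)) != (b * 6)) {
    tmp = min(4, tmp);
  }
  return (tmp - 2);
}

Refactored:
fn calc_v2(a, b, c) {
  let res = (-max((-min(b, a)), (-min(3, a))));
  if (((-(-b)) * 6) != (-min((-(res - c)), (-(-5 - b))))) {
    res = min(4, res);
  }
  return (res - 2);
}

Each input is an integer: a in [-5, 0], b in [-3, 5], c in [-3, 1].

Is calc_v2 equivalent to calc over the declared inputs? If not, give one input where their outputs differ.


Try a=-5, b=-3, c=-3.
calc: tmp becomes 5; next (max((tmp - c), (-5 - b)) != (b * 6)) evaluates to true; next tmp becomes 4; next final value 2
calc_v2: res becomes -5; next (((-(-b)) * 6) != (-min((-(res - c)), (-(-5 - b))))) evaluates to true; next res becomes -5; next final value -7
2 != -7, so the rewrite changes behavior.
verdict: not equivalent; witness: a=-5, b=-3, c=-3


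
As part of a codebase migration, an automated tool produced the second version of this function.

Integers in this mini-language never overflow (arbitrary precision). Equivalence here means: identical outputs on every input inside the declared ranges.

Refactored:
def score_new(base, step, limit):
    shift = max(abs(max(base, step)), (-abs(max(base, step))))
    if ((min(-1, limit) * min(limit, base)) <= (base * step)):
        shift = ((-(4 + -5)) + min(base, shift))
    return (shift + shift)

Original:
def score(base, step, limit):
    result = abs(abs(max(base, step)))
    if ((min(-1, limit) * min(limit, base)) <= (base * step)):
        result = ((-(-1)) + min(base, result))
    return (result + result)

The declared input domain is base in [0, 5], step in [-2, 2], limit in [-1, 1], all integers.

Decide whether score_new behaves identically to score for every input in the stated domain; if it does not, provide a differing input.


Reading the diff, among the changes: local variable names differ; and min/max/abs usage differs; and arithmetic usage differs; and constant usage differs.
Tracing base=4, step=0, limit=-1: score: result := 4 | ((min(-1, limit) * min(limit, base)) <= (base * step)): false | result 8 | score_new: shift := 4 | ((min(-1, limit) * min(limit, base)) <= (base * step)): false | result 8 — matching result 8.
An exhaustive pass over the 90 declared inputs shows identical outputs.
verdict: equivalent
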